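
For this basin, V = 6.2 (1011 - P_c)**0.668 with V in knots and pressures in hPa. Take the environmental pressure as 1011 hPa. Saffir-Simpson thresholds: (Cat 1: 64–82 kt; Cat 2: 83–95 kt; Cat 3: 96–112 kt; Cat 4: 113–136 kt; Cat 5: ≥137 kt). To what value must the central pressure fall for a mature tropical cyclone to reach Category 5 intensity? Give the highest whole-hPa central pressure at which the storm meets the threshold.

908 hPa

Category 5 begins at V = 137 kt.
Required ΔP = (137/6.2)^(1/0.668) = 22.097^1.497 ≈ 102.91 hPa.
P_c ≤ 1011 − 102.91 = 908.09, so the highest integer P_c is 908 hPa.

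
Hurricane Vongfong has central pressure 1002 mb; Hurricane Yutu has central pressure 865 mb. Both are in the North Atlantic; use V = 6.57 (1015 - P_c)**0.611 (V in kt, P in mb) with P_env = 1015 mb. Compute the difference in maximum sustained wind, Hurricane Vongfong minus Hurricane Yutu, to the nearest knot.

Hurricane Vongfong: ΔP = 13; V ≈ 6.57 × 13^0.611 ≈ 31.49 kt.
Hurricane Yutu: ΔP = 150; V ≈ 6.57 × 150^0.611 ≈ 140.33 kt.
Difference ≈ 31.49 − 140.33 = -108.84 → -109 kt.

-109 kt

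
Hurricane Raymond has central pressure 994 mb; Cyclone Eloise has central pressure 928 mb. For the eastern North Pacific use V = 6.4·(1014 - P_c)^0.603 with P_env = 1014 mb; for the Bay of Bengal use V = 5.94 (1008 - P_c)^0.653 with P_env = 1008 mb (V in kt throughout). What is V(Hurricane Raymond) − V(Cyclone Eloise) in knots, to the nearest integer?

Hurricane Raymond: ΔP = 20; V ≈ 6.4 × 20^0.603 ≈ 38.97 kt.
Cyclone Eloise: ΔP = 80; V ≈ 5.94 × 80^0.653 ≈ 103.87 kt.
Difference ≈ 38.97 − 103.87 = -64.90 → -65 kt.

-65 kt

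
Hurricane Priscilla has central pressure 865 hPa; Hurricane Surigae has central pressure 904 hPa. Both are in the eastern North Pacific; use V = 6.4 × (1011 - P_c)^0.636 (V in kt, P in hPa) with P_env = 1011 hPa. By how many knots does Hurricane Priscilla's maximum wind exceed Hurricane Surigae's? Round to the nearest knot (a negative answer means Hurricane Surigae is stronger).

Hurricane Priscilla: ΔP = 146; V ≈ 6.4 × 146^0.636 ≈ 152.30 kt.
Hurricane Surigae: ΔP = 107; V ≈ 6.4 × 107^0.636 ≈ 124.99 kt.
Difference ≈ 152.30 − 124.99 = 27.31 → 27 kt.

27 kt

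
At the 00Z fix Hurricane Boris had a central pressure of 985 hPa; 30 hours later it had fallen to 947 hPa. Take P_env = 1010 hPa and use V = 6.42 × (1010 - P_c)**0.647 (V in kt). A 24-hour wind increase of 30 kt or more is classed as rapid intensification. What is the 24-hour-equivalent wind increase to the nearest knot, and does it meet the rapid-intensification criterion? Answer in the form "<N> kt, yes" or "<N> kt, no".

V₁: ΔP = 25, V ≈ 6.42 × 25^0.647 ≈ 51.52 kt.
V₂: ΔP = 63, V ≈ 6.42 × 63^0.647 ≈ 93.69 kt.
ΔV over 30 h = 42.17 kt → 24 h equivalent = 42.17 × 24/30 ≈ 33.74 kt.
34 kt ≥ 30 kt ⇒ rapid intensification.

34 kt, yes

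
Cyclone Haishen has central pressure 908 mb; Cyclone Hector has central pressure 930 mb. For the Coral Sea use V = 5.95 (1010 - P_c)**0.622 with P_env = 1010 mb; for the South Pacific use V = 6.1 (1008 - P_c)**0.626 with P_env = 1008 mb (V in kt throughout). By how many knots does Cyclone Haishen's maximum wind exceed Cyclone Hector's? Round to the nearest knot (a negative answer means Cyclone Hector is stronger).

12 kt

Cyclone Haishen: ΔP = 102; V ≈ 5.95 × 102^0.622 ≈ 105.65 kt.
Cyclone Hector: ΔP = 78; V ≈ 6.1 × 78^0.626 ≈ 93.28 kt.
Difference ≈ 105.65 − 93.28 = 12.37 → 12 kt.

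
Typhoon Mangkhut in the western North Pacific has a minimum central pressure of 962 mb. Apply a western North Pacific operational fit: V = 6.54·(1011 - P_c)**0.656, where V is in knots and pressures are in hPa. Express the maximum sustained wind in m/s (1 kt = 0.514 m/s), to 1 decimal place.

43.2 m/s

ΔP = 1011 − 962 = 49 mb.
V ≈ 6.54 × 49^0.656 = 6.54 × 12.846 ≈ 84.013 kt.
84.013 × 0.514 ≈ 43.18 m/s → 43.2 m/s.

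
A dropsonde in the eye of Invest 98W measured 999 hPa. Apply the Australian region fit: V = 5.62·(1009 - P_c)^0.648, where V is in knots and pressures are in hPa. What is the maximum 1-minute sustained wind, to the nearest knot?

ΔP = 1009 − 999 = 10 hPa.
10^0.648 ≈ 4.446.
V ≈ 5.62 × 4.446 ≈ 25.0 kt.

25 kt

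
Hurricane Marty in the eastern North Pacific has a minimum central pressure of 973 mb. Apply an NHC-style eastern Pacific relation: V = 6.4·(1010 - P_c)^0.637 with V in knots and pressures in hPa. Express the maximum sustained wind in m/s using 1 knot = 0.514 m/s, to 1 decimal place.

ΔP = 1010 − 973 = 37 mb.
V ≈ 6.4 × 37^0.637 = 6.4 × 9.976 ≈ 63.845 kt.
63.845 × 0.514 ≈ 32.82 m/s → 32.8 m/s.

32.8 m/s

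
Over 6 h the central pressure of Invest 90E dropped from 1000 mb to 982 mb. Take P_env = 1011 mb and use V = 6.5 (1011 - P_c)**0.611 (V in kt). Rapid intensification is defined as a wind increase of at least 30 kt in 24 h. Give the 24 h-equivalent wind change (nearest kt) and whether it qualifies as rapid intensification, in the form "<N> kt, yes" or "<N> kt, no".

V₁: ΔP = 11, V ≈ 6.5 × 11^0.611 ≈ 28.13 kt.
V₂: ΔP = 29, V ≈ 6.5 × 29^0.611 ≈ 50.87 kt.
ΔV over 6 h = 22.74 kt → 24 h equivalent = 22.74 × 24/6 ≈ 90.96 kt.
91 kt ≥ 30 kt ⇒ rapid intensification.

91 kt, yes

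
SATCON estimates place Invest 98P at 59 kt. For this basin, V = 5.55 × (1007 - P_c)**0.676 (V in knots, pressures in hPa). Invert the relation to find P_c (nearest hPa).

974 hPa

ΔP = (V / 5.55)^(1/0.676) = (59/5.55)^1.479.
59/5.55 = 10.631; 10.631^1.479 ≈ 33.00 hPa.
P_c = 1007 − 33.00 = 974.00 ≈ 974 hPa.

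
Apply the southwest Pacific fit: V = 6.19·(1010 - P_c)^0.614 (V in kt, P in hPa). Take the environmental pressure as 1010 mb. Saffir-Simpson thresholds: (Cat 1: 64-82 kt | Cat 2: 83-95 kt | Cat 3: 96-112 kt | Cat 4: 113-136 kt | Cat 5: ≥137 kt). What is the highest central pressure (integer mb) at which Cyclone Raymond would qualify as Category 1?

Category 1 begins at V = 64 kt.
Required ΔP = (64/6.19)^(1/0.614) = 10.339^1.629 ≈ 44.90 mb.
P_c ≤ 1010 − 44.90 = 965.10, so the highest integer P_c is 965 mb.

965 mb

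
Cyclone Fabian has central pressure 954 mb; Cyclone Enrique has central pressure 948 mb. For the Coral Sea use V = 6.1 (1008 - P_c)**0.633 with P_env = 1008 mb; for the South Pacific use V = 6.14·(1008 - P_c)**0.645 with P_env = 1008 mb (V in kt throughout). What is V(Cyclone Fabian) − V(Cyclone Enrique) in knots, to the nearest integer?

-10 kt

Cyclone Fabian: ΔP = 54; V ≈ 6.1 × 54^0.633 ≈ 76.20 kt.
Cyclone Enrique: ΔP = 60; V ≈ 6.14 × 60^0.645 ≈ 86.11 kt.
Difference ≈ 76.20 − 86.11 = -9.91 → -10 kt.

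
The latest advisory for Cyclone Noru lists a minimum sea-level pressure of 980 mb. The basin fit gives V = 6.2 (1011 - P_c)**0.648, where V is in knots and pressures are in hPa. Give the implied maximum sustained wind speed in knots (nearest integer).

ΔP = 1011 − 980 = 31 mb.
31^0.648 ≈ 9.256.
V ≈ 6.2 × 9.256 ≈ 57.4 kt.

57 kt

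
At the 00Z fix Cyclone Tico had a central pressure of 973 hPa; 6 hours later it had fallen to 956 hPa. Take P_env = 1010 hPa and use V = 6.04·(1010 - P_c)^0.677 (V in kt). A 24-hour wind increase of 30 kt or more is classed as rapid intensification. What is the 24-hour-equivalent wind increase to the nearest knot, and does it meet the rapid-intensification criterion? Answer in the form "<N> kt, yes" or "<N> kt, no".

V₁: ΔP = 37, V ≈ 6.04 × 37^0.677 ≈ 69.62 kt.
V₂: ΔP = 54, V ≈ 6.04 × 54^0.677 ≈ 89.92 kt.
ΔV over 6 h = 20.30 kt → 24 h equivalent = 20.30 × 24/6 ≈ 81.20 kt.
81 kt ≥ 30 kt ⇒ rapid intensification.

81 kt, yes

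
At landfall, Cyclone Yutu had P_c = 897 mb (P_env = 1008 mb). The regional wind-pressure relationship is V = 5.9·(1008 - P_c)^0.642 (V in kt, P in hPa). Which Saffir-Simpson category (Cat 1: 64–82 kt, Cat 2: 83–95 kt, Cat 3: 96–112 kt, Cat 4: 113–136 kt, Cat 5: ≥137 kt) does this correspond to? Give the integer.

4

ΔP = 1008 − 897 = 111 mb.
V ≈ 5.9 × 111^0.642 = 5.9 × 20.56 ≈ 121 kt.
121 kt falls in the Category 4 band.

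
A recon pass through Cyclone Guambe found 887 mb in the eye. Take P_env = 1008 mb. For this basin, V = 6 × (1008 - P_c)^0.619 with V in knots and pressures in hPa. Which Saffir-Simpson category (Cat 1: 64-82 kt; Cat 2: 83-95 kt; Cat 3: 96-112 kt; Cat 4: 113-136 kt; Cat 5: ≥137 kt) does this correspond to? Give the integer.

4

ΔP = 1008 − 887 = 121 mb.
V ≈ 6 × 121^0.619 = 6 × 19.46 ≈ 117 kt.
117 kt falls in the Category 4 band.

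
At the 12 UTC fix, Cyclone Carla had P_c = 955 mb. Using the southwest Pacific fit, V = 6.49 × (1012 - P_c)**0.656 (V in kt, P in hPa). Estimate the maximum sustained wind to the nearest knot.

92 kt

ΔP = 1012 − 955 = 57 mb.
57^0.656 ≈ 14.186.
V ≈ 6.49 × 14.186 ≈ 92.1 kt.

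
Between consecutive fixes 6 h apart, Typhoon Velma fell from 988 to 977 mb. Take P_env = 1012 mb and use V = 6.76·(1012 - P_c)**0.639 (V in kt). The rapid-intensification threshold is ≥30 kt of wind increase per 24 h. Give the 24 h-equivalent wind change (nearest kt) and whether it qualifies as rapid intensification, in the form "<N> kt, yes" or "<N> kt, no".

V₁: ΔP = 24, V ≈ 6.76 × 24^0.639 ≈ 51.51 kt.
V₂: ΔP = 35, V ≈ 6.76 × 35^0.639 ≈ 65.56 kt.
ΔV over 6 h = 14.05 kt → 24 h equivalent = 14.05 × 24/6 ≈ 56.20 kt.
56 kt ≥ 30 kt ⇒ rapid intensification.

56 kt, yes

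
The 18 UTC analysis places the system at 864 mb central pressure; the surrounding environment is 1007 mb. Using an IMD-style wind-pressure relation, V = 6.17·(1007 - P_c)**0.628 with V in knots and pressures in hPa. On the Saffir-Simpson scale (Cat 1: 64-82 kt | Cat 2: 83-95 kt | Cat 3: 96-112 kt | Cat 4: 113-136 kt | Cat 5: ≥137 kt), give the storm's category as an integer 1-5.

ΔP = 1007 − 864 = 143 mb.
V ≈ 6.17 × 143^0.628 = 6.17 × 22.57 ≈ 139 kt.
139 kt falls in the Category 5 band.

5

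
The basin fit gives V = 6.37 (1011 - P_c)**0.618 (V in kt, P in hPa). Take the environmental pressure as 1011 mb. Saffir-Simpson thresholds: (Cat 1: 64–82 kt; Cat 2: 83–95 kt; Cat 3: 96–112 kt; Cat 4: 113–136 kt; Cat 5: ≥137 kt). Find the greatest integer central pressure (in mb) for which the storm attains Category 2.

947 mb

Category 2 begins at V = 83 kt.
Required ΔP = (83/6.37)^(1/0.618) = 13.030^1.618 ≈ 63.70 mb.
P_c ≤ 1011 − 63.70 = 947.30, so the highest integer P_c is 947 mb.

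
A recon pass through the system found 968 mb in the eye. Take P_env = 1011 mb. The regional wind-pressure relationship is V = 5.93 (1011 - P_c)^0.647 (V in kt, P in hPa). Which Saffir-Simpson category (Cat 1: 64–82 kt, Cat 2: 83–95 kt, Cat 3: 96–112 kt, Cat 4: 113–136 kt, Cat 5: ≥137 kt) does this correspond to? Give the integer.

ΔP = 1011 − 968 = 43 mb.
V ≈ 5.93 × 43^0.647 = 5.93 × 11.40 ≈ 68 kt.
68 kt falls in the Category 1 band.

1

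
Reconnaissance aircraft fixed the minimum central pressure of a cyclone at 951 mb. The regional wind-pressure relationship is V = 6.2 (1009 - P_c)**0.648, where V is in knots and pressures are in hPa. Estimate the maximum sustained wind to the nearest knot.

86 kt

ΔP = 1009 − 951 = 58 mb.
58^0.648 ≈ 13.890.
V ≈ 6.2 × 13.890 ≈ 86.1 kt.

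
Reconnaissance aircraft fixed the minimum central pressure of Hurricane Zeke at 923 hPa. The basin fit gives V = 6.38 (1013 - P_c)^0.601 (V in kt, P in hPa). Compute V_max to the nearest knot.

95 kt

ΔP = 1013 − 923 = 90 hPa.
90^0.601 ≈ 14.945.
V ≈ 6.38 × 14.945 ≈ 95.3 kt.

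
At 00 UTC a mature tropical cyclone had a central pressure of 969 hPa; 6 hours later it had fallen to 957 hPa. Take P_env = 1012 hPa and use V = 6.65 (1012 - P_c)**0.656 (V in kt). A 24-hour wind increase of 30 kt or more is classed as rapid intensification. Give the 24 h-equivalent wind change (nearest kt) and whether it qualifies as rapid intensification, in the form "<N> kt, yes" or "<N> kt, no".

V₁: ΔP = 43, V ≈ 6.65 × 43^0.656 ≈ 78.41 kt.
V₂: ΔP = 55, V ≈ 6.65 × 55^0.656 ≈ 92.15 kt.
ΔV over 6 h = 13.74 kt → 24 h equivalent = 13.74 × 24/6 ≈ 54.96 kt.
55 kt ≥ 30 kt ⇒ rapid intensification.

55 kt, yes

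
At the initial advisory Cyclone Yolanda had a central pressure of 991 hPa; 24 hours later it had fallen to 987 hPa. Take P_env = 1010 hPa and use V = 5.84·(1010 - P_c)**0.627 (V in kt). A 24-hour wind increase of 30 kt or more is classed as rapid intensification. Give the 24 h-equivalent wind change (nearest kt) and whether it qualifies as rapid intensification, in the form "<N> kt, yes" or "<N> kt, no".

5 kt, no

V₁: ΔP = 19, V ≈ 5.84 × 19^0.627 ≈ 37.00 kt.
V₂: ΔP = 23, V ≈ 5.84 × 23^0.627 ≈ 41.71 kt.
ΔV over 24 h = 4.71 kt → 24 h equivalent = 4.71 × 24/24 ≈ 4.71 kt.
5 kt < 30 kt ⇒ not rapid intensification.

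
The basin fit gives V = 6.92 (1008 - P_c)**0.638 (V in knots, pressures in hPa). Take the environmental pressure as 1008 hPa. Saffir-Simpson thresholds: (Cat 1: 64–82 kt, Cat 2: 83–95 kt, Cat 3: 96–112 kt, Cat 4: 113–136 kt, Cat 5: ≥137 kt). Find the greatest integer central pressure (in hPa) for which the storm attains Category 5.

900 hPa

Category 5 begins at V = 137 kt.
Required ΔP = (137/6.92)^(1/0.638) = 19.798^1.567 ≈ 107.72 hPa.
P_c ≤ 1008 − 107.72 = 900.28, so the highest integer P_c is 900 hPa.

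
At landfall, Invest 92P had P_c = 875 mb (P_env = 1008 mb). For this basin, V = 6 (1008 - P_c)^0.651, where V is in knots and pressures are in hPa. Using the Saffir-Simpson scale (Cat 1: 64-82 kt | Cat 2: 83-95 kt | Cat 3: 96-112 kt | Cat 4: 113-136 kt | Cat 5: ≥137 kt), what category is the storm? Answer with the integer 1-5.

5

ΔP = 1008 − 875 = 133 mb.
V ≈ 6 × 133^0.651 = 6 × 24.13 ≈ 145 kt.
145 kt falls in the Category 5 band.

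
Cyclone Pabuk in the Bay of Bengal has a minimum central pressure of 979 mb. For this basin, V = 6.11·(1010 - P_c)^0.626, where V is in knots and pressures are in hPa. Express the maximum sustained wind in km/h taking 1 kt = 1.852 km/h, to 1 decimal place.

ΔP = 1010 − 979 = 31 mb.
V ≈ 6.11 × 31^0.626 = 6.11 × 8.582 ≈ 52.436 kt.
52.436 × 1.852 ≈ 97.11 km/h → 97.1 km/h.

97.1 km/h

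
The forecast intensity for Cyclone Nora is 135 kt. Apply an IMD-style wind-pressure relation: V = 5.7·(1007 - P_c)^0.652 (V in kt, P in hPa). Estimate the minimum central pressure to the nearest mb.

ΔP = (V / 5.7)^(1/0.652) = (135/5.7)^1.534.
135/5.7 = 23.684; 23.684^1.534 ≈ 128.25 mb.
P_c = 1007 − 128.25 = 878.75 ≈ 879 mb.

879 mb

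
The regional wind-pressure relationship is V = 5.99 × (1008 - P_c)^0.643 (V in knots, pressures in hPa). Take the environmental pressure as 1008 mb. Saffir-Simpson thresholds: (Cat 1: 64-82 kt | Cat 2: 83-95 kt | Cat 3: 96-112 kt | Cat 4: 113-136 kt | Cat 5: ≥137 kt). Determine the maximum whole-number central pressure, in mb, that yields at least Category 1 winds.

968 mb

Category 1 begins at V = 64 kt.
Required ΔP = (64/5.99)^(1/0.643) = 10.684^1.555 ≈ 39.80 mb.
P_c ≤ 1008 − 39.80 = 968.20, so the highest integer P_c is 968 mb.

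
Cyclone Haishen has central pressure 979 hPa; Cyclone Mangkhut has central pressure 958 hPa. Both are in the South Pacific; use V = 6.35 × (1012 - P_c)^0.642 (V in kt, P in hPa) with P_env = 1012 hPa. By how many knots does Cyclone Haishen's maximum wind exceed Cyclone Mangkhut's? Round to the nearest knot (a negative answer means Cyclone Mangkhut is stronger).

Cyclone Haishen: ΔP = 33; V ≈ 6.35 × 33^0.642 ≈ 59.93 kt.
Cyclone Mangkhut: ΔP = 54; V ≈ 6.35 × 54^0.642 ≈ 82.22 kt.
Difference ≈ 59.93 − 82.22 = -22.29 → -22 kt.

-22 kt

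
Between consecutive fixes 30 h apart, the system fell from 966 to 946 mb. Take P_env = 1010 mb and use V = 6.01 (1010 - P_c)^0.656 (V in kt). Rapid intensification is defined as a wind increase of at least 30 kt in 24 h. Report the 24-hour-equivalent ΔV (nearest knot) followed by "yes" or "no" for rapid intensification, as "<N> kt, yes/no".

16 kt, no

V₁: ΔP = 44, V ≈ 6.01 × 44^0.656 ≈ 71.94 kt.
V₂: ΔP = 64, V ≈ 6.01 × 64^0.656 ≈ 91.99 kt.
ΔV over 30 h = 20.05 kt → 24 h equivalent = 20.05 × 24/30 ≈ 16.04 kt.
16 kt < 30 kt ⇒ not rapid intensification.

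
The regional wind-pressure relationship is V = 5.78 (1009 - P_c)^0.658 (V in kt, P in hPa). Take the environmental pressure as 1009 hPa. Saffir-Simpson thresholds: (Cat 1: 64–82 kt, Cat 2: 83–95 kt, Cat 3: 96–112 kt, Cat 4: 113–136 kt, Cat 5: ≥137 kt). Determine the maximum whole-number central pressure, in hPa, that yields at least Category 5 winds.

886 hPa

Category 5 begins at V = 137 kt.
Required ΔP = (137/5.78)^(1/0.658) = 23.702^1.520 ≈ 122.84 hPa.
P_c ≤ 1009 − 122.84 = 886.16, so the highest integer P_c is 886 hPa.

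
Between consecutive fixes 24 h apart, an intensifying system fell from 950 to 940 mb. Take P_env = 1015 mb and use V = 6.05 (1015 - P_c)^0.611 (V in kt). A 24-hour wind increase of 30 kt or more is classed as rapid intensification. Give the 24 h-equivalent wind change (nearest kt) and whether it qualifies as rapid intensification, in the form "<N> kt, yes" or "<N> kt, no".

V₁: ΔP = 65, V ≈ 6.05 × 65^0.611 ≈ 77.53 kt.
V₂: ΔP = 75, V ≈ 6.05 × 75^0.611 ≈ 84.61 kt.
ΔV over 24 h = 7.08 kt → 24 h equivalent = 7.08 × 24/24 ≈ 7.08 kt.
7 kt < 30 kt ⇒ not rapid intensification.

7 kt, no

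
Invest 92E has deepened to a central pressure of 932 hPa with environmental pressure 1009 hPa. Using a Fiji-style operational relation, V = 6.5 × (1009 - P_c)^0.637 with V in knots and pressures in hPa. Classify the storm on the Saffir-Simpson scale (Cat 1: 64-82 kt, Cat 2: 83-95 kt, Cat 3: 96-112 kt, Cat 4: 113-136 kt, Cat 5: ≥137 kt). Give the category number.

3

ΔP = 1009 − 932 = 77 hPa.
V ≈ 6.5 × 77^0.637 = 6.5 × 15.91 ≈ 103 kt.
103 kt falls in the Category 3 band.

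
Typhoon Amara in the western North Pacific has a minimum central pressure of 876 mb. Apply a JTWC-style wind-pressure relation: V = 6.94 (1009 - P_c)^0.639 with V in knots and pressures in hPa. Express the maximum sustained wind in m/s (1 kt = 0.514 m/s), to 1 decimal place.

ΔP = 1009 − 876 = 133 mb.
V ≈ 6.94 × 133^0.639 = 6.94 × 22.758 ≈ 157.943 kt.
157.943 × 0.514 ≈ 81.18 m/s → 81.2 m/s.

81.2 m/s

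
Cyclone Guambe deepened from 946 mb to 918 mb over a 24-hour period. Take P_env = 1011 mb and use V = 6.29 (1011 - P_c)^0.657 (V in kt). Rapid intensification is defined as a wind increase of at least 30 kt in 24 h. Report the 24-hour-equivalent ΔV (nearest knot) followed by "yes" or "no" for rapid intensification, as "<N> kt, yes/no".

V₁: ΔP = 65, V ≈ 6.29 × 65^0.657 ≈ 97.66 kt.
V₂: ΔP = 93, V ≈ 6.29 × 93^0.657 ≈ 123.58 kt.
ΔV over 24 h = 25.92 kt → 24 h equivalent = 25.92 × 24/24 ≈ 25.92 kt.
26 kt < 30 kt ⇒ not rapid intensification.

26 kt, no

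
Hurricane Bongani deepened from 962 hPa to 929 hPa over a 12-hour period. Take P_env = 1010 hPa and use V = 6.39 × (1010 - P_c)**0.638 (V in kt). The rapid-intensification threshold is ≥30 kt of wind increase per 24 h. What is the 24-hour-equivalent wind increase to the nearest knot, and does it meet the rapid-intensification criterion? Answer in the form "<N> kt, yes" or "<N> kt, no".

V₁: ΔP = 48, V ≈ 6.39 × 48^0.638 ≈ 75.53 kt.
V₂: ΔP = 81, V ≈ 6.39 × 81^0.638 ≈ 105.47 kt.
ΔV over 12 h = 29.94 kt → 24 h equivalent = 29.94 × 24/12 ≈ 59.88 kt.
60 kt ≥ 30 kt ⇒ rapid intensification.

60 kt, yes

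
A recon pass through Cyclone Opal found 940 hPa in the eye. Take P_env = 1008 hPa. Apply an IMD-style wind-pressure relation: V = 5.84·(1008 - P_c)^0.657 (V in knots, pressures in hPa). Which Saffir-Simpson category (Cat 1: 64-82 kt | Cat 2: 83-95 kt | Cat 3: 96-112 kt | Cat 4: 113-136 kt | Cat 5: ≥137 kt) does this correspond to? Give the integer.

2

ΔP = 1008 − 940 = 68 hPa.
V ≈ 5.84 × 68^0.657 = 5.84 × 15.99 ≈ 93 kt.
93 kt falls in the Category 2 band.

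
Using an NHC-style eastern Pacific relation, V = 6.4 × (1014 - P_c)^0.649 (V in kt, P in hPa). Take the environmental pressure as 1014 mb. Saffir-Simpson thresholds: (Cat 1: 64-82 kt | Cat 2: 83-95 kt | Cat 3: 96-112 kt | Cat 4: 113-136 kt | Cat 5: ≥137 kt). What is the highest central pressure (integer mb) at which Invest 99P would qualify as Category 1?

979 mb

Category 1 begins at V = 64 kt.
Required ΔP = (64/6.4)^(1/0.649) = 10.000^1.541 ≈ 34.74 mb.
P_c ≤ 1014 − 34.74 = 979.26, so the highest integer P_c is 979 mb.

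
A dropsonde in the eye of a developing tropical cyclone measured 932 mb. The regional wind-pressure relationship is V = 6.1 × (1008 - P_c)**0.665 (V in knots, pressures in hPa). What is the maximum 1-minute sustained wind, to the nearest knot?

109 kt

ΔP = 1008 − 932 = 76 mb.
76^0.665 ≈ 17.813.
V ≈ 6.1 × 17.813 ≈ 108.7 kt.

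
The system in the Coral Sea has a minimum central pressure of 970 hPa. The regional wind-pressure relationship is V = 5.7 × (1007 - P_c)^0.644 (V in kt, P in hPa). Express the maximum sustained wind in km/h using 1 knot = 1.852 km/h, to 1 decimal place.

ΔP = 1007 − 970 = 37 hPa.
V ≈ 5.7 × 37^0.644 = 5.7 × 10.231 ≈ 58.317 kt.
58.317 × 1.852 ≈ 108.00 km/h → 108.0 km/h.

108.0 km/h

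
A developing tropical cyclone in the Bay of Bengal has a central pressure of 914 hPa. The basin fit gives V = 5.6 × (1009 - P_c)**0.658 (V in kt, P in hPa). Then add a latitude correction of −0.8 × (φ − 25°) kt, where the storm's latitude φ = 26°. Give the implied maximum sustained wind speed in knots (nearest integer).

111 kt

ΔP = 1009 − 914 = 95 hPa.
95^0.658 ≈ 20.014.
V ≈ 5.6 × 20.014 ≈ 112.1 kt.
Latitude correction: −0.8 × (26 − 25) = -0.8 kt.
Corrected V ≈ 111.3 kt → 111 kt.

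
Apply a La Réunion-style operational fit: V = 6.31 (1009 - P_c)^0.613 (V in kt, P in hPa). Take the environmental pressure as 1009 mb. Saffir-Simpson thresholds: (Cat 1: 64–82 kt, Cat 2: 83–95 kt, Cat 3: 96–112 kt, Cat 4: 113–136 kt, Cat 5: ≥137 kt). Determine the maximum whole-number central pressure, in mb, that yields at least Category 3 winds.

Category 3 begins at V = 96 kt.
Required ΔP = (96/6.31)^(1/0.613) = 15.214^1.631 ≈ 84.84 mb.
P_c ≤ 1009 − 84.84 = 924.16, so the highest integer P_c is 924 mb.

924 mb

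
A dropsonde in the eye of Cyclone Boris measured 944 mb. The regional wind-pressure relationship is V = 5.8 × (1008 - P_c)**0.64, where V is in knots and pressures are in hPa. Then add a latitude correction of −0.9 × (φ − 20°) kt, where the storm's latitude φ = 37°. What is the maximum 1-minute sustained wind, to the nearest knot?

68 kt

ΔP = 1008 − 944 = 64 mb.
64^0.64 ≈ 14.320.
V ≈ 5.8 × 14.320 ≈ 83.1 kt.
Latitude correction: −0.9 × (37 − 20) = -15.3 kt.
Corrected V ≈ 67.8 kt → 68 kt.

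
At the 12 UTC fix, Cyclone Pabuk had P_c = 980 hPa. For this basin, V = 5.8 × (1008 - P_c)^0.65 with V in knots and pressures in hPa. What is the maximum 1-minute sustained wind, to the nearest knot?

ΔP = 1008 − 980 = 28 hPa.
28^0.65 ≈ 8.723.
V ≈ 5.8 × 8.723 ≈ 50.6 kt.

51 kt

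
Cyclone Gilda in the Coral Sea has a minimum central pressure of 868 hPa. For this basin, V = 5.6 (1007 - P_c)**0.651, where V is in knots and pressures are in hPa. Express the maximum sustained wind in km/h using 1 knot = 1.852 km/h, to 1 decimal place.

ΔP = 1007 − 868 = 139 hPa.
V ≈ 5.6 × 139^0.651 = 5.6 × 24.837 ≈ 139.088 kt.
139.088 × 1.852 ≈ 257.59 km/h → 257.6 km/h.

257.6 km/h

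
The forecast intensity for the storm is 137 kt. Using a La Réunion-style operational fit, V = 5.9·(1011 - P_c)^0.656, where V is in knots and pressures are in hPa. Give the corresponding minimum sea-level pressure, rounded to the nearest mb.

ΔP = (V / 5.9)^(1/0.656) = (137/5.9)^1.524.
137/5.9 = 23.220; 23.220^1.524 ≈ 120.81 mb.
P_c = 1011 − 120.81 = 890.19 ≈ 890 mb.

890 mb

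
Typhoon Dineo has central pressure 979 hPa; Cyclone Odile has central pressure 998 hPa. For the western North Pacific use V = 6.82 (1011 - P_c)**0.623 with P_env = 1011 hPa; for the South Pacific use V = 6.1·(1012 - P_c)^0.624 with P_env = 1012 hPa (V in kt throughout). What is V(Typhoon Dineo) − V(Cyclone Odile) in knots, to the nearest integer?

27 kt

Typhoon Dineo: ΔP = 32; V ≈ 6.82 × 32^0.623 ≈ 59.09 kt.
Cyclone Odile: ΔP = 14; V ≈ 6.1 × 14^0.624 ≈ 31.66 kt.
Difference ≈ 59.09 − 31.66 = 27.43 → 27 kt.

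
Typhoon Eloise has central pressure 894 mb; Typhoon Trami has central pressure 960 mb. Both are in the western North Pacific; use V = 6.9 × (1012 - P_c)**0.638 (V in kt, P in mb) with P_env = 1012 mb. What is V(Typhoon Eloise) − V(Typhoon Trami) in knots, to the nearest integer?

Typhoon Eloise: ΔP = 118; V ≈ 6.9 × 118^0.638 ≈ 144.78 kt.
Typhoon Trami: ΔP = 52; V ≈ 6.9 × 52^0.638 ≈ 85.83 kt.
Difference ≈ 144.78 − 85.83 = 58.95 → 59 kt.

59 kt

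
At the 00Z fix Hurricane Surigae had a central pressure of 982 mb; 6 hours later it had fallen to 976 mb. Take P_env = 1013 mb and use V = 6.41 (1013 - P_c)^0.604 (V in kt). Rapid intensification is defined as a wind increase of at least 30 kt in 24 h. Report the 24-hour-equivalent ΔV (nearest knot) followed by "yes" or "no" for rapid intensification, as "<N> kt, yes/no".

23 kt, no

V₁: ΔP = 31, V ≈ 6.41 × 31^0.604 ≈ 51.01 kt.
V₂: ΔP = 37, V ≈ 6.41 × 37^0.604 ≈ 56.76 kt.
ΔV over 6 h = 5.75 kt → 24 h equivalent = 5.75 × 24/6 ≈ 23.00 kt.
23 kt < 30 kt ⇒ not rapid intensification.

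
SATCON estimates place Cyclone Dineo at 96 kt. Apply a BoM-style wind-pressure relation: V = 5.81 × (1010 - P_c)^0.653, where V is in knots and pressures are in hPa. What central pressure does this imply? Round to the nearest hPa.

ΔP = (V / 5.81)^(1/0.653) = (96/5.81)^1.531.
96/5.81 = 16.523; 16.523^1.531 ≈ 73.35 hPa.
P_c = 1010 − 73.35 = 936.65 ≈ 937 hPa.

937 hPa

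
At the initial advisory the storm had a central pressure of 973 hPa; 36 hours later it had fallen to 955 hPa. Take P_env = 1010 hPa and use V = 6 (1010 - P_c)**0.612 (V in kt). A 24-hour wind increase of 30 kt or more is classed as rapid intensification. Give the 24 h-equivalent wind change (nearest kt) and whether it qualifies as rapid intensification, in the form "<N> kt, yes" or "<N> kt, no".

V₁: ΔP = 37, V ≈ 6 × 37^0.612 ≈ 54.69 kt.
V₂: ΔP = 55, V ≈ 6 × 55^0.612 ≈ 69.70 kt.
ΔV over 36 h = 15.01 kt → 24 h equivalent = 15.01 × 24/36 ≈ 10.01 kt.
10 kt < 30 kt ⇒ not rapid intensification.

10 kt, no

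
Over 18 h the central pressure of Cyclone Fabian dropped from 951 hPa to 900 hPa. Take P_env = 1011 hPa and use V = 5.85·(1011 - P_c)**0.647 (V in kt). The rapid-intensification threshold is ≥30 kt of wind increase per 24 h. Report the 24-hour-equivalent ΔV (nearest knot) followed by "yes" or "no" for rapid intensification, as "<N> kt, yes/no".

54 kt, yes

V₁: ΔP = 60, V ≈ 5.85 × 60^0.647 ≈ 82.72 kt.
V₂: ΔP = 111, V ≈ 5.85 × 111^0.647 ≈ 123.16 kt.
ΔV over 18 h = 40.44 kt → 24 h equivalent = 40.44 × 24/18 ≈ 53.92 kt.
54 kt ≥ 30 kt ⇒ rapid intensification.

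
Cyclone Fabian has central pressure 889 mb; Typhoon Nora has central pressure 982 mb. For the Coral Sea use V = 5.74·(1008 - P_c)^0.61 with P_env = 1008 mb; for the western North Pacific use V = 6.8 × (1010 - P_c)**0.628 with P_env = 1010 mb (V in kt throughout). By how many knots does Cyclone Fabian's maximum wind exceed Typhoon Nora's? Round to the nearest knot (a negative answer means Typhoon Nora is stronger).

Cyclone Fabian: ΔP = 119; V ≈ 5.74 × 119^0.61 ≈ 105.92 kt.
Typhoon Nora: ΔP = 28; V ≈ 6.8 × 28^0.628 ≈ 55.12 kt.
Difference ≈ 105.92 − 55.12 = 50.80 → 51 kt.

51 kt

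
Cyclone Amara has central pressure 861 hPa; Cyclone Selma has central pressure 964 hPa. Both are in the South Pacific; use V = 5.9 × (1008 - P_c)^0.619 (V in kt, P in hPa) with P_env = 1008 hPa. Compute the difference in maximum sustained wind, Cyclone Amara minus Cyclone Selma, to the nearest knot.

68 kt

Cyclone Amara: ΔP = 147; V ≈ 5.9 × 147^0.619 ≈ 129.55 kt.
Cyclone Selma: ΔP = 44; V ≈ 5.9 × 44^0.619 ≈ 61.40 kt.
Difference ≈ 129.55 − 61.40 = 68.15 → 68 kt.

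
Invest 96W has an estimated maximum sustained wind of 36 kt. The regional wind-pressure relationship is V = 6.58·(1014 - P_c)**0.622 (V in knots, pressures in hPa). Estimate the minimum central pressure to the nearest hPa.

ΔP = (V / 6.58)^(1/0.622) = (36/6.58)^1.608.
36/6.58 = 5.471; 5.471^1.608 ≈ 15.37 hPa.
P_c = 1014 − 15.37 = 998.63 ≈ 999 hPa.

999 hPa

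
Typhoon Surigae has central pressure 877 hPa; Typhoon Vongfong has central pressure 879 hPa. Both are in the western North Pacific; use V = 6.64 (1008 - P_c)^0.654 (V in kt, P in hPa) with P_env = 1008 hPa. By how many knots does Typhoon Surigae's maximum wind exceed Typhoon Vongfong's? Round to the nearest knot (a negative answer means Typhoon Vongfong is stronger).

Typhoon Surigae: ΔP = 131; V ≈ 6.64 × 131^0.654 ≈ 161.01 kt.
Typhoon Vongfong: ΔP = 129; V ≈ 6.64 × 129^0.654 ≈ 159.40 kt.
Difference ≈ 161.01 − 159.40 = 1.61 → 2 kt.

2 kt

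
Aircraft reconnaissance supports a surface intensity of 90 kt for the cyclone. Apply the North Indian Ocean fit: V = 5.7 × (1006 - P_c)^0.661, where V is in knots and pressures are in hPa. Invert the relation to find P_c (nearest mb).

941 mb

ΔP = (V / 5.7)^(1/0.661) = (90/5.7)^1.513.
90/5.7 = 15.789; 15.789^1.513 ≈ 65.01 mb.
P_c = 1006 − 65.01 = 940.99 ≈ 941 mb.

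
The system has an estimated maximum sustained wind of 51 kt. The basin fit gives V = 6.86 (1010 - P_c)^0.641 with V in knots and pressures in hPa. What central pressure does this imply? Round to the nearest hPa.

987 hPa

ΔP = (V / 6.86)^(1/0.641) = (51/6.86)^1.560.
51/6.86 = 7.434; 7.434^1.560 ≈ 22.87 hPa.
P_c = 1010 − 22.87 = 987.13 ≈ 987 hPa.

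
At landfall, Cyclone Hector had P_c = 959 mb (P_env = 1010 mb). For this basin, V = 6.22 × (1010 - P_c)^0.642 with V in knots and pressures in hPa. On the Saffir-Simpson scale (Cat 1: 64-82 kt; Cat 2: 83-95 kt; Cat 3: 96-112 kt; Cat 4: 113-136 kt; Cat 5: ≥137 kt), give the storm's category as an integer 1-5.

1

ΔP = 1010 − 959 = 51 mb.
V ≈ 6.22 × 51^0.642 = 6.22 × 12.48 ≈ 78 kt.
78 kt falls in the Category 1 band.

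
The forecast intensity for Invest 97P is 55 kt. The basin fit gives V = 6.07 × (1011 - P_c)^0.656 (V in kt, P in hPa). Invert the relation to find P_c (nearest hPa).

ΔP = (V / 6.07)^(1/0.656) = (55/6.07)^1.524.
55/6.07 = 9.061; 9.061^1.524 ≈ 28.78 hPa.
P_c = 1011 − 28.78 = 982.22 ≈ 982 hPa.

982 hPa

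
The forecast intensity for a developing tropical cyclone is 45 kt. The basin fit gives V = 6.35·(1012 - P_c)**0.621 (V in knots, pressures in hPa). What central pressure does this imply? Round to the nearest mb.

989 mb

ΔP = (V / 6.35)^(1/0.621) = (45/6.35)^1.610.
45/6.35 = 7.087; 7.087^1.610 ≈ 23.41 mb.
P_c = 1012 − 23.41 = 988.59 ≈ 989 mb.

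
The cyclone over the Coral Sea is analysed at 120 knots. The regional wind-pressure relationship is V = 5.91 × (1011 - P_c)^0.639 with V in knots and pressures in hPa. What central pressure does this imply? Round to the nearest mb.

ΔP = (V / 5.91)^(1/0.639) = (120/5.91)^1.565.
120/5.91 = 20.305; 20.305^1.565 ≈ 111.25 mb.
P_c = 1011 − 111.25 = 899.75 ≈ 900 mb.

900 mb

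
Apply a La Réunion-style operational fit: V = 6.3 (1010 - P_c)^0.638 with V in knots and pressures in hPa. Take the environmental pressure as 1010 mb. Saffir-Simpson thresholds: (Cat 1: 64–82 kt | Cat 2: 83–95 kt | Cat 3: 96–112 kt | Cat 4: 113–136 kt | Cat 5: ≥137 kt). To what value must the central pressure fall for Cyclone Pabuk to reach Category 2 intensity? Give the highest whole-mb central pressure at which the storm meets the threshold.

Category 2 begins at V = 83 kt.
Required ΔP = (83/6.3)^(1/0.638) = 13.175^1.567 ≈ 56.90 mb.
P_c ≤ 1010 − 56.90 = 953.10, so the highest integer P_c is 953 mb.

953 mb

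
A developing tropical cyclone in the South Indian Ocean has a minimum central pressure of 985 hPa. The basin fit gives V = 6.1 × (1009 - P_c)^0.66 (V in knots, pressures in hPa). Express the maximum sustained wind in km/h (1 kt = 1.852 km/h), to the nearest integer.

ΔP = 1009 − 985 = 24 hPa.
V ≈ 6.1 × 24^0.66 = 6.1 × 8.146 ≈ 49.690 kt.
49.690 × 1.852 ≈ 92.03 km/h → 92 km/h.

92 km/h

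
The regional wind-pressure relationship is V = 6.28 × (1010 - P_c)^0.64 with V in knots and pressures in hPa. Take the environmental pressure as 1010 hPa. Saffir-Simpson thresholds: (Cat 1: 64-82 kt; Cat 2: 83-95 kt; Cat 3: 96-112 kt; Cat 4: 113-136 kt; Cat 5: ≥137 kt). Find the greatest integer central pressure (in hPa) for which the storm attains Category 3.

Category 3 begins at V = 96 kt.
Required ΔP = (96/6.28)^(1/0.64) = 15.287^1.562 ≈ 70.87 hPa.
P_c ≤ 1010 − 70.87 = 939.13, so the highest integer P_c is 939 hPa.

939 hPa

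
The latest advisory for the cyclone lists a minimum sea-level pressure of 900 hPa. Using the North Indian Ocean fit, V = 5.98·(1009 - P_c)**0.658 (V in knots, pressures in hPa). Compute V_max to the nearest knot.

ΔP = 1009 − 900 = 109 hPa.
109^0.658 ≈ 21.909.
V ≈ 5.98 × 21.909 ≈ 131.0 kt.

131 kt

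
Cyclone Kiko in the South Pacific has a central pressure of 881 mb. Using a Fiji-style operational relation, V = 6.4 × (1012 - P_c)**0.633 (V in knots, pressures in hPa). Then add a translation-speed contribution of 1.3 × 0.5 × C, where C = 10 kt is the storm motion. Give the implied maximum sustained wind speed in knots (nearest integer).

ΔP = 1012 − 881 = 131 mb.
131^0.633 ≈ 21.889.
V ≈ 6.4 × 21.889 ≈ 140.1 kt.
Translation term: 1.3 × 0.5 × 10 = 6.5 kt.
Corrected V ≈ 146.6 kt → 147 kt.

147 kt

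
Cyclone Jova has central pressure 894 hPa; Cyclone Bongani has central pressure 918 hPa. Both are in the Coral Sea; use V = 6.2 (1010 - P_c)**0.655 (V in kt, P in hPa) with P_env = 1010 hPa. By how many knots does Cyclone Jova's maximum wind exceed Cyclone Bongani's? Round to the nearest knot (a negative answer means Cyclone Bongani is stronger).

20 kt

Cyclone Jova: ΔP = 116; V ≈ 6.2 × 116^0.655 ≈ 139.51 kt.
Cyclone Bongani: ΔP = 92; V ≈ 6.2 × 92^0.655 ≈ 119.86 kt.
Difference ≈ 139.51 − 119.86 = 19.65 → 20 kt.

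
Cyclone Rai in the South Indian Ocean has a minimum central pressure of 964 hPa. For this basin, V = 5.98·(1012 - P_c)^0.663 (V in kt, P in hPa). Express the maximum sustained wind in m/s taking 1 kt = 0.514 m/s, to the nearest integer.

40 m/s

ΔP = 1012 − 964 = 48 hPa.
V ≈ 5.98 × 48^0.663 = 5.98 × 13.022 ≈ 77.869 kt.
77.869 × 0.514 ≈ 40.02 m/s → 40 m/s.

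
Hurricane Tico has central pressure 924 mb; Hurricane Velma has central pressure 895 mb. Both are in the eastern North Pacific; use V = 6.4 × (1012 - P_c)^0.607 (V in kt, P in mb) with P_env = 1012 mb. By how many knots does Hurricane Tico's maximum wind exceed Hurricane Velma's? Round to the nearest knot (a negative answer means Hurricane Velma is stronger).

-18 kt

Hurricane Tico: ΔP = 88; V ≈ 6.4 × 88^0.607 ≈ 96.94 kt.
Hurricane Velma: ΔP = 117; V ≈ 6.4 × 117^0.607 ≈ 115.23 kt.
Difference ≈ 96.94 − 115.23 = -18.29 → -18 kt.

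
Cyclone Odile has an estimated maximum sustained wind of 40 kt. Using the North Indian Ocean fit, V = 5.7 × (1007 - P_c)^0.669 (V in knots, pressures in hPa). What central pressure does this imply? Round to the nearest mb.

ΔP = (V / 5.7)^(1/0.669) = (40/5.7)^1.495.
40/5.7 = 7.018; 7.018^1.495 ≈ 18.40 mb.
P_c = 1007 − 18.40 = 988.60 ≈ 989 mb.

989 mb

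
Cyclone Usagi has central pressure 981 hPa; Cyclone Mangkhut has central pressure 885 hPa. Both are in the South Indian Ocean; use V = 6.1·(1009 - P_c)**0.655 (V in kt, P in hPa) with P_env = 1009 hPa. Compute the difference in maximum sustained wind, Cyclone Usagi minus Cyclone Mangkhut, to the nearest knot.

-89 kt

Cyclone Usagi: ΔP = 28; V ≈ 6.1 × 28^0.655 ≈ 54.10 kt.
Cyclone Mangkhut: ΔP = 124; V ≈ 6.1 × 124^0.655 ≈ 143.39 kt.
Difference ≈ 54.10 − 143.39 = -89.29 → -89 kt.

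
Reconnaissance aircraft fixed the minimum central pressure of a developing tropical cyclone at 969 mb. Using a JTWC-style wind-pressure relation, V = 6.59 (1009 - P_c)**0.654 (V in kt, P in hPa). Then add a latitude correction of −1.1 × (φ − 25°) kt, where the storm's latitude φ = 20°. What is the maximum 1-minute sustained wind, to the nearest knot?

ΔP = 1009 − 969 = 40 mb.
40^0.654 ≈ 11.162.
V ≈ 6.59 × 11.162 ≈ 73.6 kt.
Latitude correction: −1.1 × (20 − 25) = 5.5 kt.
Corrected V ≈ 79.1 kt → 79 kt.

79 kt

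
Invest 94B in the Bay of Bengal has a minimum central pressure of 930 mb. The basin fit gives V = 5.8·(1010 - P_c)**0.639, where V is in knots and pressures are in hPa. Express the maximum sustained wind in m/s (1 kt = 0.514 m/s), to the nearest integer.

49 m/s

ΔP = 1010 − 930 = 80 mb.
V ≈ 5.8 × 80^0.639 = 5.8 × 16.447 ≈ 95.390 kt.
95.390 × 0.514 ≈ 49.03 m/s → 49 m/s.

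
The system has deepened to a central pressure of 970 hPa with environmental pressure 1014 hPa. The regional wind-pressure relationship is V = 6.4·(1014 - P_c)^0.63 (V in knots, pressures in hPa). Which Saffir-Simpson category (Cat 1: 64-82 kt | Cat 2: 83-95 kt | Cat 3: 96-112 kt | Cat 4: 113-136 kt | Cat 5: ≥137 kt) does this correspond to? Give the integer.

ΔP = 1014 − 970 = 44 hPa.
V ≈ 6.4 × 44^0.63 = 6.4 × 10.85 ≈ 69 kt.
69 kt falls in the Category 1 band.

1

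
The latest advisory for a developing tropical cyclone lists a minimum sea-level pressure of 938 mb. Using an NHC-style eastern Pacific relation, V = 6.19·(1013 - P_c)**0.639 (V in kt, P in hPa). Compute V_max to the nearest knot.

98 kt

ΔP = 1013 − 938 = 75 mb.
75^0.639 ≈ 15.782.
V ≈ 6.19 × 15.782 ≈ 97.7 kt.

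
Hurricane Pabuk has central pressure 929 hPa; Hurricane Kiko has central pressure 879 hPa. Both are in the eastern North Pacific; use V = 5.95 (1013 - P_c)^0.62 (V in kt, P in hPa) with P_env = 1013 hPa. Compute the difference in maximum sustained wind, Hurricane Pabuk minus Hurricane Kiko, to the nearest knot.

Hurricane Pabuk: ΔP = 84; V ≈ 5.95 × 84^0.62 ≈ 92.80 kt.
Hurricane Kiko: ΔP = 134; V ≈ 5.95 × 134^0.62 ≈ 123.97 kt.
Difference ≈ 92.80 − 123.97 = -31.17 → -31 kt.

-31 kt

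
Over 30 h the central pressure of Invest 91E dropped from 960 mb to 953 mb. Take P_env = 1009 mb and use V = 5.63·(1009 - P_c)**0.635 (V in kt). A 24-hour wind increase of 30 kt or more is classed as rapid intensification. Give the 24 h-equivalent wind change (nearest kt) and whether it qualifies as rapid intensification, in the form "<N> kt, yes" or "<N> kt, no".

V₁: ΔP = 49, V ≈ 5.63 × 49^0.635 ≈ 66.65 kt.
V₂: ΔP = 56, V ≈ 5.63 × 56^0.635 ≈ 72.55 kt.
ΔV over 30 h = 5.90 kt → 24 h equivalent = 5.90 × 24/30 ≈ 4.72 kt.
5 kt < 30 kt ⇒ not rapid intensification.

5 kt, no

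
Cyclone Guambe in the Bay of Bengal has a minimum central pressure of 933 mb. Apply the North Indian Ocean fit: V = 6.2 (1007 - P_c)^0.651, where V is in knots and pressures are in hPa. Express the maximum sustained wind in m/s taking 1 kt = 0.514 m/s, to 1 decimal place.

ΔP = 1007 − 933 = 74 mb.
V ≈ 6.2 × 74^0.651 = 6.2 × 16.477 ≈ 102.155 kt.
102.155 × 0.514 ≈ 52.51 m/s → 52.5 m/s.

52.5 m/s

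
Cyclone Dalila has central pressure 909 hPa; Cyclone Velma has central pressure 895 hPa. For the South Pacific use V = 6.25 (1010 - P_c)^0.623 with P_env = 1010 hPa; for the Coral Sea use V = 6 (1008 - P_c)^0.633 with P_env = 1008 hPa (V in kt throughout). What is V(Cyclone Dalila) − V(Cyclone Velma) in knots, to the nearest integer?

-9 kt

Cyclone Dalila: ΔP = 101; V ≈ 6.25 × 101^0.623 ≈ 110.81 kt.
Cyclone Velma: ΔP = 113; V ≈ 6 × 113^0.633 ≈ 119.61 kt.
Difference ≈ 110.81 − 119.61 = -8.80 → -9 kt.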